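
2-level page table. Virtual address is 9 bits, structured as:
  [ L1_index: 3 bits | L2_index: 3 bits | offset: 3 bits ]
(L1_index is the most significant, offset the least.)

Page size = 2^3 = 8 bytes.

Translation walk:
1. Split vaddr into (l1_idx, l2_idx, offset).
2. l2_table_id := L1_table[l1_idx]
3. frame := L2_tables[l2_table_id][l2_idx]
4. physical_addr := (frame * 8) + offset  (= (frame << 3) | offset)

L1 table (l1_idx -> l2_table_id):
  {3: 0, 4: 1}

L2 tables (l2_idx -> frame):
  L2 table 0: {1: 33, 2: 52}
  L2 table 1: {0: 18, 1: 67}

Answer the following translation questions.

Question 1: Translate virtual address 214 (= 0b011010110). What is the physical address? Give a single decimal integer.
vaddr = 214 = 0b011010110
Split: l1_idx=3, l2_idx=2, offset=6
L1[3] = 0
L2[0][2] = 52
paddr = 52 * 8 + 6 = 422

Answer: 422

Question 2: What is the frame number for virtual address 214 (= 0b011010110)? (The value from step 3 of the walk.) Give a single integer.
vaddr = 214: l1_idx=3, l2_idx=2
L1[3] = 0; L2[0][2] = 52

Answer: 52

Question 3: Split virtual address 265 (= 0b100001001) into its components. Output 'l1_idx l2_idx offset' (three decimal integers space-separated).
vaddr = 265 = 0b100001001
  top 3 bits -> l1_idx = 4
  next 3 bits -> l2_idx = 1
  bottom 3 bits -> offset = 1

Answer: 4 1 1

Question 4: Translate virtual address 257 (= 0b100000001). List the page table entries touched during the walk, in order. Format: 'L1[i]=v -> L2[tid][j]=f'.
vaddr = 257 = 0b100000001
Split: l1_idx=4, l2_idx=0, offset=1

Answer: L1[4]=1 -> L2[1][0]=18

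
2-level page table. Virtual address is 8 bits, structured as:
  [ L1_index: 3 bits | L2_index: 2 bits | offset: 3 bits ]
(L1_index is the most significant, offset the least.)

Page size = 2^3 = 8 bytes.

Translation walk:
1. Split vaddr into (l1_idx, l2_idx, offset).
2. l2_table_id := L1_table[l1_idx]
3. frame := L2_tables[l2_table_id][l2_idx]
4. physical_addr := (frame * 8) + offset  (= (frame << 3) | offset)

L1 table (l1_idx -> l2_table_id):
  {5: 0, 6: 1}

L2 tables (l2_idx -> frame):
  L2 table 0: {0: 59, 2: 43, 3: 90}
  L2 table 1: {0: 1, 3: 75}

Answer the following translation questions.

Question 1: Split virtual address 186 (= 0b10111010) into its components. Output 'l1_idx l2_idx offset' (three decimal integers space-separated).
vaddr = 186 = 0b10111010
  top 3 bits -> l1_idx = 5
  next 2 bits -> l2_idx = 3
  bottom 3 bits -> offset = 2

Answer: 5 3 2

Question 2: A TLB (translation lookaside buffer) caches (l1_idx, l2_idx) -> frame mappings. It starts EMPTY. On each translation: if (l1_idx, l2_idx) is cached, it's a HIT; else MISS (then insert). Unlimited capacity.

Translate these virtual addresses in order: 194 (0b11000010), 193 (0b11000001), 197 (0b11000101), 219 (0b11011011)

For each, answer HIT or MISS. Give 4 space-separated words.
Answer: MISS HIT HIT MISS

Derivation:
vaddr=194: (6,0) not in TLB -> MISS, insert
vaddr=193: (6,0) in TLB -> HIT
vaddr=197: (6,0) in TLB -> HIT
vaddr=219: (6,3) not in TLB -> MISS, insert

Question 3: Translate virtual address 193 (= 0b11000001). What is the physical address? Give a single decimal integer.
Answer: 9

Derivation:
vaddr = 193 = 0b11000001
Split: l1_idx=6, l2_idx=0, offset=1
L1[6] = 1
L2[1][0] = 1
paddr = 1 * 8 + 1 = 9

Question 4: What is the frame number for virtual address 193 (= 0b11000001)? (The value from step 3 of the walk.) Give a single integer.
vaddr = 193: l1_idx=6, l2_idx=0
L1[6] = 1; L2[1][0] = 1

Answer: 1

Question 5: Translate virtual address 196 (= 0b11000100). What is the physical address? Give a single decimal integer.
Answer: 12

Derivation:
vaddr = 196 = 0b11000100
Split: l1_idx=6, l2_idx=0, offset=4
L1[6] = 1
L2[1][0] = 1
paddr = 1 * 8 + 4 = 12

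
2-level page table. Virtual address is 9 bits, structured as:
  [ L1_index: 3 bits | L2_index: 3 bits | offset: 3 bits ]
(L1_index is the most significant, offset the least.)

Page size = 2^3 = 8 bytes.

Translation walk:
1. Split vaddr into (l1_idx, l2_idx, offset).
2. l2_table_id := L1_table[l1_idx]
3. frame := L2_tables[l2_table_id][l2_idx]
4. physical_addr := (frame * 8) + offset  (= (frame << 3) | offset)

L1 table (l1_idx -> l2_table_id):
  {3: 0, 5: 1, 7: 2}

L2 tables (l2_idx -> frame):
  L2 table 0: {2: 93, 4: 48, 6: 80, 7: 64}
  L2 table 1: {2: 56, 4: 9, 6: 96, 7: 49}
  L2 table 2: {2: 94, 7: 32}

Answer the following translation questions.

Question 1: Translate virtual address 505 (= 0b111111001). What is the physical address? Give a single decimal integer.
Answer: 257

Derivation:
vaddr = 505 = 0b111111001
Split: l1_idx=7, l2_idx=7, offset=1
L1[7] = 2
L2[2][7] = 32
paddr = 32 * 8 + 1 = 257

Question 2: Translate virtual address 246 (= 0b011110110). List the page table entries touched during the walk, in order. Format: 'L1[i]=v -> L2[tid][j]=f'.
vaddr = 246 = 0b011110110
Split: l1_idx=3, l2_idx=6, offset=6

Answer: L1[3]=0 -> L2[0][6]=80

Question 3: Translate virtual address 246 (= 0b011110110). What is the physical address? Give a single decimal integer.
vaddr = 246 = 0b011110110
Split: l1_idx=3, l2_idx=6, offset=6
L1[3] = 0
L2[0][6] = 80
paddr = 80 * 8 + 6 = 646

Answer: 646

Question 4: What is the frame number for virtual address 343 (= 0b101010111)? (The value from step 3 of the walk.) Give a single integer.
Answer: 56

Derivation:
vaddr = 343: l1_idx=5, l2_idx=2
L1[5] = 1; L2[1][2] = 56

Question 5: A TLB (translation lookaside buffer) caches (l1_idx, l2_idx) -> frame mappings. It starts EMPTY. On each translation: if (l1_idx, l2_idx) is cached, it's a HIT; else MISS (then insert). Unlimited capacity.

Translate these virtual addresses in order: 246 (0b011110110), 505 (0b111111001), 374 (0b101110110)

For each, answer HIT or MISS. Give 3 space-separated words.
vaddr=246: (3,6) not in TLB -> MISS, insert
vaddr=505: (7,7) not in TLB -> MISS, insert
vaddr=374: (5,6) not in TLB -> MISS, insert

Answer: MISS MISS MISS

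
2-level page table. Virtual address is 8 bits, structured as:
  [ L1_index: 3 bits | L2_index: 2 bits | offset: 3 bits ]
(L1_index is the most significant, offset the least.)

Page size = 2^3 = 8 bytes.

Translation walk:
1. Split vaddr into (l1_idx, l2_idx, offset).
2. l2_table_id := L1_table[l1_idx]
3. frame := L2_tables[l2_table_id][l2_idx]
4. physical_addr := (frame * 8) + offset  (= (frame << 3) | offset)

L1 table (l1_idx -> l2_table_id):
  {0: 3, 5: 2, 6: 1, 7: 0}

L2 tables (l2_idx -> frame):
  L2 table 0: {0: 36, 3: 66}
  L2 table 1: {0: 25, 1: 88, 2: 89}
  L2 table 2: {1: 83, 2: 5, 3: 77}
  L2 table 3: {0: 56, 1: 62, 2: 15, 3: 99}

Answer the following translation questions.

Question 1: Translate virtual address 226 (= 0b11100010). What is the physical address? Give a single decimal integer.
vaddr = 226 = 0b11100010
Split: l1_idx=7, l2_idx=0, offset=2
L1[7] = 0
L2[0][0] = 36
paddr = 36 * 8 + 2 = 290

Answer: 290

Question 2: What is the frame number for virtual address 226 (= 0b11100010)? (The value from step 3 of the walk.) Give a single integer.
Answer: 36

Derivation:
vaddr = 226: l1_idx=7, l2_idx=0
L1[7] = 0; L2[0][0] = 36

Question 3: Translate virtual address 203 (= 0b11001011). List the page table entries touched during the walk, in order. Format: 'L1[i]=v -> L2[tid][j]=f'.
vaddr = 203 = 0b11001011
Split: l1_idx=6, l2_idx=1, offset=3

Answer: L1[6]=1 -> L2[1][1]=88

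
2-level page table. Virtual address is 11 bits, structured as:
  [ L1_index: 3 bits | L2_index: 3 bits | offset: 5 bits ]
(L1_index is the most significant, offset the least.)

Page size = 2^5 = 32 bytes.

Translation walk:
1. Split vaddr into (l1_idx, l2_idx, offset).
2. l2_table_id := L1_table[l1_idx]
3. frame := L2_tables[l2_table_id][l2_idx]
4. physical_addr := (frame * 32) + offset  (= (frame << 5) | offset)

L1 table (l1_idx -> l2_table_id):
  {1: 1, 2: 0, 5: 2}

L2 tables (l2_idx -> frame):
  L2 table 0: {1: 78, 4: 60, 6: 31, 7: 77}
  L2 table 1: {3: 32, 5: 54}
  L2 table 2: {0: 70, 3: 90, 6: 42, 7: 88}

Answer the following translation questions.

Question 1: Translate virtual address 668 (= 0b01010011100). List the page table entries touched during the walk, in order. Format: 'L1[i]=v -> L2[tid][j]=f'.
vaddr = 668 = 0b01010011100
Split: l1_idx=2, l2_idx=4, offset=28

Answer: L1[2]=0 -> L2[0][4]=60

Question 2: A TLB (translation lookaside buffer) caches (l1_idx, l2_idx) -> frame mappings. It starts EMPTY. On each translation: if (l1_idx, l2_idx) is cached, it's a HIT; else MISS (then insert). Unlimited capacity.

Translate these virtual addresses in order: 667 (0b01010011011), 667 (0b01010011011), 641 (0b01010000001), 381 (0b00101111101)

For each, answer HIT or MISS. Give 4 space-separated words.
Answer: MISS HIT HIT MISS

Derivation:
vaddr=667: (2,4) not in TLB -> MISS, insert
vaddr=667: (2,4) in TLB -> HIT
vaddr=641: (2,4) in TLB -> HIT
vaddr=381: (1,3) not in TLB -> MISS, insert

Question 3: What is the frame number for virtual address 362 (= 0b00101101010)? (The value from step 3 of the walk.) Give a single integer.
Answer: 32

Derivation:
vaddr = 362: l1_idx=1, l2_idx=3
L1[1] = 1; L2[1][3] = 32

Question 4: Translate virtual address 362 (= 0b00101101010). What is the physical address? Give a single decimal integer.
vaddr = 362 = 0b00101101010
Split: l1_idx=1, l2_idx=3, offset=10
L1[1] = 1
L2[1][3] = 32
paddr = 32 * 32 + 10 = 1034

Answer: 1034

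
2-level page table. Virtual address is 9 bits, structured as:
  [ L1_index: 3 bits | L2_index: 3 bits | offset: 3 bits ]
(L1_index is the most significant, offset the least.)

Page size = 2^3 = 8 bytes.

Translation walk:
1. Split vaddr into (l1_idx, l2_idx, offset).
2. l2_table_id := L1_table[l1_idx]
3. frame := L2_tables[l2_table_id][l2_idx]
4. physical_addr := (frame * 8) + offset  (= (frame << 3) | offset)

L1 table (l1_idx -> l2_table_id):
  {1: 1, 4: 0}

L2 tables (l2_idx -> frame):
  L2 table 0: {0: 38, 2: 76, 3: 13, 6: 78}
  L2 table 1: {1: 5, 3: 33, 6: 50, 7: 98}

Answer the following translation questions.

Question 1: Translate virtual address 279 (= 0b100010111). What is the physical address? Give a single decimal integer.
vaddr = 279 = 0b100010111
Split: l1_idx=4, l2_idx=2, offset=7
L1[4] = 0
L2[0][2] = 76
paddr = 76 * 8 + 7 = 615

Answer: 615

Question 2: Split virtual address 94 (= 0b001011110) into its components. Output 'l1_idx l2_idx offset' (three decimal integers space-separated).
Answer: 1 3 6

Derivation:
vaddr = 94 = 0b001011110
  top 3 bits -> l1_idx = 1
  next 3 bits -> l2_idx = 3
  bottom 3 bits -> offset = 6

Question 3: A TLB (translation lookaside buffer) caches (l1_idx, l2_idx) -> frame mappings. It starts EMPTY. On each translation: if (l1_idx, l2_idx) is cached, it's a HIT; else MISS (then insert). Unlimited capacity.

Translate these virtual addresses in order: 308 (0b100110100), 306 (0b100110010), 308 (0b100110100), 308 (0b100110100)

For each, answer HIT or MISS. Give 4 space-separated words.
vaddr=308: (4,6) not in TLB -> MISS, insert
vaddr=306: (4,6) in TLB -> HIT
vaddr=308: (4,6) in TLB -> HIT
vaddr=308: (4,6) in TLB -> HIT

Answer: MISS HIT HIT HIT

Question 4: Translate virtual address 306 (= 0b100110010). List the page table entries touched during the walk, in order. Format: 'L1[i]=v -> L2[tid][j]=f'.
vaddr = 306 = 0b100110010
Split: l1_idx=4, l2_idx=6, offset=2

Answer: L1[4]=0 -> L2[0][6]=78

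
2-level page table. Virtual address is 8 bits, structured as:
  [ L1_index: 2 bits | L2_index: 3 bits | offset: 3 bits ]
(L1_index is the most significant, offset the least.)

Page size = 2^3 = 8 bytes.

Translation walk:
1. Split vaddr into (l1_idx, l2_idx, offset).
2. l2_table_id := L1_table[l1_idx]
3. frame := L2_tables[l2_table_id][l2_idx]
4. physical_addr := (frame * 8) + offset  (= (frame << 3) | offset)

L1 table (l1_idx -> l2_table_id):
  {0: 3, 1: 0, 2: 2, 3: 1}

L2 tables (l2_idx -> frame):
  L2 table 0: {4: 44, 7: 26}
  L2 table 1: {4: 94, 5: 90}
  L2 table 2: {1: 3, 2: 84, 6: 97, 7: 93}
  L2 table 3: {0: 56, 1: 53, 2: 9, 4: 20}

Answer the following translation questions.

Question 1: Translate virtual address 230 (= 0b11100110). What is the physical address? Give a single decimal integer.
Answer: 758

Derivation:
vaddr = 230 = 0b11100110
Split: l1_idx=3, l2_idx=4, offset=6
L1[3] = 1
L2[1][4] = 94
paddr = 94 * 8 + 6 = 758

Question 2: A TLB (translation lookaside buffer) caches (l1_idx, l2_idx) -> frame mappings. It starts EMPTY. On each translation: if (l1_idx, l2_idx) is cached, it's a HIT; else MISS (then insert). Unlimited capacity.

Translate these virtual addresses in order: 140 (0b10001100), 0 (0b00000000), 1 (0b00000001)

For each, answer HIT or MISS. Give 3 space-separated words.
Answer: MISS MISS HIT

Derivation:
vaddr=140: (2,1) not in TLB -> MISS, insert
vaddr=0: (0,0) not in TLB -> MISS, insert
vaddr=1: (0,0) in TLB -> HIT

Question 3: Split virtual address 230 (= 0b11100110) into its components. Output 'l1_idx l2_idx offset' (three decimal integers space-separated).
Answer: 3 4 6

Derivation:
vaddr = 230 = 0b11100110
  top 2 bits -> l1_idx = 3
  next 3 bits -> l2_idx = 4
  bottom 3 bits -> offset = 6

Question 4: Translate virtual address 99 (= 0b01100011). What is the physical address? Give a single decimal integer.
Answer: 355

Derivation:
vaddr = 99 = 0b01100011
Split: l1_idx=1, l2_idx=4, offset=3
L1[1] = 0
L2[0][4] = 44
paddr = 44 * 8 + 3 = 355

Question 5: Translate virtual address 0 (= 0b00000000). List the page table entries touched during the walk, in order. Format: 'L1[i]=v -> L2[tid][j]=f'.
Answer: L1[0]=3 -> L2[3][0]=56

Derivation:
vaddr = 0 = 0b00000000
Split: l1_idx=0, l2_idx=0, offset=0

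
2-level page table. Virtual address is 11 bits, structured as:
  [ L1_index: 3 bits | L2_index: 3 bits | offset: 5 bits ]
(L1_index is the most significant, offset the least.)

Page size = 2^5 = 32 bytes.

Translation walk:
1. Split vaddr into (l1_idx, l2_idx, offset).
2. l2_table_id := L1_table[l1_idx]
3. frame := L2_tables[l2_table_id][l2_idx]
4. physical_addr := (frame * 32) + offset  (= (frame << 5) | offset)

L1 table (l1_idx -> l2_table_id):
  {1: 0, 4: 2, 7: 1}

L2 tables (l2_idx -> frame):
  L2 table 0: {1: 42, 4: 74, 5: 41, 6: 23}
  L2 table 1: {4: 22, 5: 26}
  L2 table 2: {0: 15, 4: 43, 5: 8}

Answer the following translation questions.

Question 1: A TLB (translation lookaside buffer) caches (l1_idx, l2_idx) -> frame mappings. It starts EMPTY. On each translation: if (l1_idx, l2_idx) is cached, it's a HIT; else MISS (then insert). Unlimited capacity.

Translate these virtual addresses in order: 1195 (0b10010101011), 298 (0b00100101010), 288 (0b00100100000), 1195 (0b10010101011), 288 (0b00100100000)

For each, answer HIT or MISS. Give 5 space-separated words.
vaddr=1195: (4,5) not in TLB -> MISS, insert
vaddr=298: (1,1) not in TLB -> MISS, insert
vaddr=288: (1,1) in TLB -> HIT
vaddr=1195: (4,5) in TLB -> HIT
vaddr=288: (1,1) in TLB -> HIT

Answer: MISS MISS HIT HIT HIT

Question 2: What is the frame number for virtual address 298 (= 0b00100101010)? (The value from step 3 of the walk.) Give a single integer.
vaddr = 298: l1_idx=1, l2_idx=1
L1[1] = 0; L2[0][1] = 42

Answer: 42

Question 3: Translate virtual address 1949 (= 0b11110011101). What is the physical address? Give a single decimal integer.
vaddr = 1949 = 0b11110011101
Split: l1_idx=7, l2_idx=4, offset=29
L1[7] = 1
L2[1][4] = 22
paddr = 22 * 32 + 29 = 733

Answer: 733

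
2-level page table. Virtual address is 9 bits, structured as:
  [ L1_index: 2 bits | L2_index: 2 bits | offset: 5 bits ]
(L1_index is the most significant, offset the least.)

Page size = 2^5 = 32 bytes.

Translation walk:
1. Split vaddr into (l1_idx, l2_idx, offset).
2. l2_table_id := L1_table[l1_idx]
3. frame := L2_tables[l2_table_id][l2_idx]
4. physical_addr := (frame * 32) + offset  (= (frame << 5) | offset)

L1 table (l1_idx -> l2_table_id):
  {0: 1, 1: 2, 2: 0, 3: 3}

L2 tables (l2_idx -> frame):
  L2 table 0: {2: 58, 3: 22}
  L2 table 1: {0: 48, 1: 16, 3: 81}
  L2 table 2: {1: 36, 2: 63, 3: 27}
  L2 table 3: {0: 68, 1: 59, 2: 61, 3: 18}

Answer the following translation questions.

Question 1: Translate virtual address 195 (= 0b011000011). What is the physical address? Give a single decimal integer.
Answer: 2019

Derivation:
vaddr = 195 = 0b011000011
Split: l1_idx=1, l2_idx=2, offset=3
L1[1] = 2
L2[2][2] = 63
paddr = 63 * 32 + 3 = 2019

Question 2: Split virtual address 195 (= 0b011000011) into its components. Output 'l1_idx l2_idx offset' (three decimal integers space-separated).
vaddr = 195 = 0b011000011
  top 2 bits -> l1_idx = 1
  next 2 bits -> l2_idx = 2
  bottom 5 bits -> offset = 3

Answer: 1 2 3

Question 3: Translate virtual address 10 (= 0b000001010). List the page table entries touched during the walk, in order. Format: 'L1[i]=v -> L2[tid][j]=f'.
vaddr = 10 = 0b000001010
Split: l1_idx=0, l2_idx=0, offset=10

Answer: L1[0]=1 -> L2[1][0]=48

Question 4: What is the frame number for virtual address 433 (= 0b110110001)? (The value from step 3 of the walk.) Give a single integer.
vaddr = 433: l1_idx=3, l2_idx=1
L1[3] = 3; L2[3][1] = 59

Answer: 59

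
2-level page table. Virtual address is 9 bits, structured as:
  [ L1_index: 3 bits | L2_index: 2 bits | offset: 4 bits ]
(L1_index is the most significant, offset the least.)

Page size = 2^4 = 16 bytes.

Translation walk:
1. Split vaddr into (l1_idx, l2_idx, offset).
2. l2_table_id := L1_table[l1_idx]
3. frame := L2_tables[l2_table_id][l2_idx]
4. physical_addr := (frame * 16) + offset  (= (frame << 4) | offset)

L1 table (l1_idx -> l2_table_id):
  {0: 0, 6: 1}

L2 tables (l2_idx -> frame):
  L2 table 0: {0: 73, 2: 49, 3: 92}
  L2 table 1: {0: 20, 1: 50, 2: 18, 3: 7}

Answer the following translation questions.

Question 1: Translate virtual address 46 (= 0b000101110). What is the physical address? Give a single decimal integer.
vaddr = 46 = 0b000101110
Split: l1_idx=0, l2_idx=2, offset=14
L1[0] = 0
L2[0][2] = 49
paddr = 49 * 16 + 14 = 798

Answer: 798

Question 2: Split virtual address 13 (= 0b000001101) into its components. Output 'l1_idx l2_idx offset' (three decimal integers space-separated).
vaddr = 13 = 0b000001101
  top 3 bits -> l1_idx = 0
  next 2 bits -> l2_idx = 0
  bottom 4 bits -> offset = 13

Answer: 0 0 13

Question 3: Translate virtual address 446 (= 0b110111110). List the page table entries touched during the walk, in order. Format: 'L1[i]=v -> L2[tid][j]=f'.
Answer: L1[6]=1 -> L2[1][3]=7

Derivation:
vaddr = 446 = 0b110111110
Split: l1_idx=6, l2_idx=3, offset=14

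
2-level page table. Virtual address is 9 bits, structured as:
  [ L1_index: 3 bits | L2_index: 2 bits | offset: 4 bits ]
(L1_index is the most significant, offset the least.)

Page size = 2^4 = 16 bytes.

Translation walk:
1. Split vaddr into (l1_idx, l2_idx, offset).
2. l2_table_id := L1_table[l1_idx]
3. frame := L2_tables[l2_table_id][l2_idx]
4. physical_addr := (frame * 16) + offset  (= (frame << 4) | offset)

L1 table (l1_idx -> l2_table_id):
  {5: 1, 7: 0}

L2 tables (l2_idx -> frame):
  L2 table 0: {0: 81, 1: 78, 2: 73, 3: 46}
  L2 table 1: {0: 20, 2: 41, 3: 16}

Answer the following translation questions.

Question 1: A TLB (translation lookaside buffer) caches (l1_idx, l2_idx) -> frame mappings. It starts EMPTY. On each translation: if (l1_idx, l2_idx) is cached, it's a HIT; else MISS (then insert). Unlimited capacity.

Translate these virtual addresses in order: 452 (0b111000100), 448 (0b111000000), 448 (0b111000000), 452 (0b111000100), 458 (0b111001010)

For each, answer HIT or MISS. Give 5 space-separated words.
Answer: MISS HIT HIT HIT HIT

Derivation:
vaddr=452: (7,0) not in TLB -> MISS, insert
vaddr=448: (7,0) in TLB -> HIT
vaddr=448: (7,0) in TLB -> HIT
vaddr=452: (7,0) in TLB -> HIT
vaddr=458: (7,0) in TLB -> HIT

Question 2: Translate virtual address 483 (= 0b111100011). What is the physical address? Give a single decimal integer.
Answer: 1171

Derivation:
vaddr = 483 = 0b111100011
Split: l1_idx=7, l2_idx=2, offset=3
L1[7] = 0
L2[0][2] = 73
paddr = 73 * 16 + 3 = 1171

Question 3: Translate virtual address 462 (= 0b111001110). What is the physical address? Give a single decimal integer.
vaddr = 462 = 0b111001110
Split: l1_idx=7, l2_idx=0, offset=14
L1[7] = 0
L2[0][0] = 81
paddr = 81 * 16 + 14 = 1310

Answer: 1310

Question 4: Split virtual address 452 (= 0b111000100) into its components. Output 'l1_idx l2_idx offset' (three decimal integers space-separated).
Answer: 7 0 4

Derivation:
vaddr = 452 = 0b111000100
  top 3 bits -> l1_idx = 7
  next 2 bits -> l2_idx = 0
  bottom 4 bits -> offset = 4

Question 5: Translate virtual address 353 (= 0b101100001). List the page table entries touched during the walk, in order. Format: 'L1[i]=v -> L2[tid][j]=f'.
vaddr = 353 = 0b101100001
Split: l1_idx=5, l2_idx=2, offset=1

Answer: L1[5]=1 -> L2[1][2]=41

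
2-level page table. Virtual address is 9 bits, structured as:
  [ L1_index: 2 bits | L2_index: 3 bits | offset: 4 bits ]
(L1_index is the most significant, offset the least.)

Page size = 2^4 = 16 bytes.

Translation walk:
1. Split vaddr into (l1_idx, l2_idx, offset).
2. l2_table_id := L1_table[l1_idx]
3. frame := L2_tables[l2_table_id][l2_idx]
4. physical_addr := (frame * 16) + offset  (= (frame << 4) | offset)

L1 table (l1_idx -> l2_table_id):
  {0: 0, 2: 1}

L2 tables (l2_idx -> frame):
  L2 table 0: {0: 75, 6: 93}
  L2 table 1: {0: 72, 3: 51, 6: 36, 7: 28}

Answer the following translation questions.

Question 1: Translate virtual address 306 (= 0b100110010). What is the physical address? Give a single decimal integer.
vaddr = 306 = 0b100110010
Split: l1_idx=2, l2_idx=3, offset=2
L1[2] = 1
L2[1][3] = 51
paddr = 51 * 16 + 2 = 818

Answer: 818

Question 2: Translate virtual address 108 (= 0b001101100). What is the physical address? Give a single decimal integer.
Answer: 1500

Derivation:
vaddr = 108 = 0b001101100
Split: l1_idx=0, l2_idx=6, offset=12
L1[0] = 0
L2[0][6] = 93
paddr = 93 * 16 + 12 = 1500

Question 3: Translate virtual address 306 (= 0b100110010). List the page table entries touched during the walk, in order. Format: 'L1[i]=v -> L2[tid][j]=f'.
Answer: L1[2]=1 -> L2[1][3]=51

Derivation:
vaddr = 306 = 0b100110010
Split: l1_idx=2, l2_idx=3, offset=2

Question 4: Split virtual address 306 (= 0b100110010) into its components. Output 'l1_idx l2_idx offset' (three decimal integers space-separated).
vaddr = 306 = 0b100110010
  top 2 bits -> l1_idx = 2
  next 3 bits -> l2_idx = 3
  bottom 4 bits -> offset = 2

Answer: 2 3 2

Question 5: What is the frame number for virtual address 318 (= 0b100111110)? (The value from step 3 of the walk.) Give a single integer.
Answer: 51

Derivation:
vaddr = 318: l1_idx=2, l2_idx=3
L1[2] = 1; L2[1][3] = 51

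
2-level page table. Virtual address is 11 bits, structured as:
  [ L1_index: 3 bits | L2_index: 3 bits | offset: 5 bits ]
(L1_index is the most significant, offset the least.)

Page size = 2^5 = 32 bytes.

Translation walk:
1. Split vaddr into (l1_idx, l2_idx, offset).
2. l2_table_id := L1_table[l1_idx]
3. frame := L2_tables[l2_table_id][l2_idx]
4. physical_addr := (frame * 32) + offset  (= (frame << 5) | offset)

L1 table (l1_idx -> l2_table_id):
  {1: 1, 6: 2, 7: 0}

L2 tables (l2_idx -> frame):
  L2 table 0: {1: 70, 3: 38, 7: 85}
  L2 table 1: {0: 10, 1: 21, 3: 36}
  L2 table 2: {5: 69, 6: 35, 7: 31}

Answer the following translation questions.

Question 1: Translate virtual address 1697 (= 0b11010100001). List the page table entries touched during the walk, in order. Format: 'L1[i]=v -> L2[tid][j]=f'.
Answer: L1[6]=2 -> L2[2][5]=69

Derivation:
vaddr = 1697 = 0b11010100001
Split: l1_idx=6, l2_idx=5, offset=1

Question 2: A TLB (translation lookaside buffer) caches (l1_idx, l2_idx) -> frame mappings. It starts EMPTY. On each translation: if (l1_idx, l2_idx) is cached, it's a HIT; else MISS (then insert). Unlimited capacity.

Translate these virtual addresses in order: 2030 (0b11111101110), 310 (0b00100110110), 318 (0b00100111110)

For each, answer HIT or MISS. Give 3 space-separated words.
vaddr=2030: (7,7) not in TLB -> MISS, insert
vaddr=310: (1,1) not in TLB -> MISS, insert
vaddr=318: (1,1) in TLB -> HIT

Answer: MISS MISS HIT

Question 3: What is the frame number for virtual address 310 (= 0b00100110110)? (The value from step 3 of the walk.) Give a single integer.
vaddr = 310: l1_idx=1, l2_idx=1
L1[1] = 1; L2[1][1] = 21

Answer: 21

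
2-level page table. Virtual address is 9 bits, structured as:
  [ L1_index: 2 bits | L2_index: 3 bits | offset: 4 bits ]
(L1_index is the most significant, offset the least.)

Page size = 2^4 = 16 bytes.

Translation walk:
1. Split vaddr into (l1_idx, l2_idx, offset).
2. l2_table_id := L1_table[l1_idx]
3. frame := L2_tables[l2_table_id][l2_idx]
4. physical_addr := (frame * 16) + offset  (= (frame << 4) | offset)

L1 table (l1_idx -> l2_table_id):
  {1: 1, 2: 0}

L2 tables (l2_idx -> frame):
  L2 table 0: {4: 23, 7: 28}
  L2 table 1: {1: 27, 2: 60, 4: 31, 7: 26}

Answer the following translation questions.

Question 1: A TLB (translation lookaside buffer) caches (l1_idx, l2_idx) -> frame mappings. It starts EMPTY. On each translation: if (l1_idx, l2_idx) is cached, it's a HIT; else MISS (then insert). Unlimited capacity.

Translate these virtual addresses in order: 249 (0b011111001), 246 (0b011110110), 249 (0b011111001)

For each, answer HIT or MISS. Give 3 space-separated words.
vaddr=249: (1,7) not in TLB -> MISS, insert
vaddr=246: (1,7) in TLB -> HIT
vaddr=249: (1,7) in TLB -> HIT

Answer: MISS HIT HIT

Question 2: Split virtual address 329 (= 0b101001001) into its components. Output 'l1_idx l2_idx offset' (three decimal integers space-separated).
Answer: 2 4 9

Derivation:
vaddr = 329 = 0b101001001
  top 2 bits -> l1_idx = 2
  next 3 bits -> l2_idx = 4
  bottom 4 bits -> offset = 9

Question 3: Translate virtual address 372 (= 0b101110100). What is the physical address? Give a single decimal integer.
vaddr = 372 = 0b101110100
Split: l1_idx=2, l2_idx=7, offset=4
L1[2] = 0
L2[0][7] = 28
paddr = 28 * 16 + 4 = 452

Answer: 452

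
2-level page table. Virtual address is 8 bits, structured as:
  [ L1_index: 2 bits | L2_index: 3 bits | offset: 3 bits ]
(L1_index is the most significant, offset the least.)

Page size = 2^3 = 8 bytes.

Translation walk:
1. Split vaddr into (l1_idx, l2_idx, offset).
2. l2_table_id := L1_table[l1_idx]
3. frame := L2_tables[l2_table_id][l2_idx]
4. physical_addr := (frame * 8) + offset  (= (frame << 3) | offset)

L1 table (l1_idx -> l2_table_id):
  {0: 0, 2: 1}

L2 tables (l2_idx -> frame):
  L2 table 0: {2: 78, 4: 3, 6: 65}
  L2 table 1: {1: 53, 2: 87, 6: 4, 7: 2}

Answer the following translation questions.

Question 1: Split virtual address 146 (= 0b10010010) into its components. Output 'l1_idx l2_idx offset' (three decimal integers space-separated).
vaddr = 146 = 0b10010010
  top 2 bits -> l1_idx = 2
  next 3 bits -> l2_idx = 2
  bottom 3 bits -> offset = 2

Answer: 2 2 2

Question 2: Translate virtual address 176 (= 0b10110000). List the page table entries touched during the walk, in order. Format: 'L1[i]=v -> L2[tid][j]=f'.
vaddr = 176 = 0b10110000
Split: l1_idx=2, l2_idx=6, offset=0

Answer: L1[2]=1 -> L2[1][6]=4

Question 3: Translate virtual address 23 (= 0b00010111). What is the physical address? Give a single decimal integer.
Answer: 631

Derivation:
vaddr = 23 = 0b00010111
Split: l1_idx=0, l2_idx=2, offset=7
L1[0] = 0
L2[0][2] = 78
paddr = 78 * 8 + 7 = 631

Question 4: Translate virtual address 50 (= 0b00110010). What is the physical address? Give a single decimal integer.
vaddr = 50 = 0b00110010
Split: l1_idx=0, l2_idx=6, offset=2
L1[0] = 0
L2[0][6] = 65
paddr = 65 * 8 + 2 = 522

Answer: 522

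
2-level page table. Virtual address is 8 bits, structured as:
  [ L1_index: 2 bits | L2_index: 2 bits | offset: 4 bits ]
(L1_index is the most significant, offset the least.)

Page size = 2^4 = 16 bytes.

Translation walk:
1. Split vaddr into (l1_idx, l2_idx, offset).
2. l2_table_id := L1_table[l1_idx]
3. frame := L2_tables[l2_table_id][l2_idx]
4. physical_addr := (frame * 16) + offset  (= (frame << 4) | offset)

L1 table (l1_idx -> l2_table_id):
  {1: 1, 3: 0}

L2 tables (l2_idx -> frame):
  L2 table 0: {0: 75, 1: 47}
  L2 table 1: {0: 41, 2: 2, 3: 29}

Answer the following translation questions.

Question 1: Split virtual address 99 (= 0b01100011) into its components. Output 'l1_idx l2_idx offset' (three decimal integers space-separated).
vaddr = 99 = 0b01100011
  top 2 bits -> l1_idx = 1
  next 2 bits -> l2_idx = 2
  bottom 4 bits -> offset = 3

Answer: 1 2 3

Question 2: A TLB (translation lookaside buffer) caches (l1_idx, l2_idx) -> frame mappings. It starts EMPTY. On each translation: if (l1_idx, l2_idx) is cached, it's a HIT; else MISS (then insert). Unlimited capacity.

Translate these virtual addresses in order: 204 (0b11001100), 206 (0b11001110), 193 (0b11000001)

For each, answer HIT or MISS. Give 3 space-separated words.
vaddr=204: (3,0) not in TLB -> MISS, insert
vaddr=206: (3,0) in TLB -> HIT
vaddr=193: (3,0) in TLB -> HIT

Answer: MISS HIT HIT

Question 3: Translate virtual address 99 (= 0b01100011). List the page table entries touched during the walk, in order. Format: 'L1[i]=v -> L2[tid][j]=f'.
vaddr = 99 = 0b01100011
Split: l1_idx=1, l2_idx=2, offset=3

Answer: L1[1]=1 -> L2[1][2]=2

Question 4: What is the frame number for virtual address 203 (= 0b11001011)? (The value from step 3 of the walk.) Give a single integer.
Answer: 75

Derivation:
vaddr = 203: l1_idx=3, l2_idx=0
L1[3] = 0; L2[0][0] = 75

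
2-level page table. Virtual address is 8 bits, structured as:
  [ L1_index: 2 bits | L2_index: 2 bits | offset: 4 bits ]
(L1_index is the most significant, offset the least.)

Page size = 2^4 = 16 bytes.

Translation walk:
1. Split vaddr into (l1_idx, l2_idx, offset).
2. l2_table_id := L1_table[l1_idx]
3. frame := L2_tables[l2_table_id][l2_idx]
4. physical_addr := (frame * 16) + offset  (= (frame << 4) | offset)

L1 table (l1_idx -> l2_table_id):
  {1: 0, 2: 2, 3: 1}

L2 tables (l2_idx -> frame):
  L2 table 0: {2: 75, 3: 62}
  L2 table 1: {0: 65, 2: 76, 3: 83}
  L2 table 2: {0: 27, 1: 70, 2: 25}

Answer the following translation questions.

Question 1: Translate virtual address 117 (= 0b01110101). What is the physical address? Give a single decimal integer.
vaddr = 117 = 0b01110101
Split: l1_idx=1, l2_idx=3, offset=5
L1[1] = 0
L2[0][3] = 62
paddr = 62 * 16 + 5 = 997

Answer: 997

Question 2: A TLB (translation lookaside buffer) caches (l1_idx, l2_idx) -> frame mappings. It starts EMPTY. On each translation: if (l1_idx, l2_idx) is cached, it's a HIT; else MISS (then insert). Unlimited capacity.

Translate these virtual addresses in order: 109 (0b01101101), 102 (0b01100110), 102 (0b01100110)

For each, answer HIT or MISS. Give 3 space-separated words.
vaddr=109: (1,2) not in TLB -> MISS, insert
vaddr=102: (1,2) in TLB -> HIT
vaddr=102: (1,2) in TLB -> HIT

Answer: MISS HIT HIT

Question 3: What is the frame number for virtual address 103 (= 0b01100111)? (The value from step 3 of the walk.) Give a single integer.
Answer: 75

Derivation:
vaddr = 103: l1_idx=1, l2_idx=2
L1[1] = 0; L2[0][2] = 75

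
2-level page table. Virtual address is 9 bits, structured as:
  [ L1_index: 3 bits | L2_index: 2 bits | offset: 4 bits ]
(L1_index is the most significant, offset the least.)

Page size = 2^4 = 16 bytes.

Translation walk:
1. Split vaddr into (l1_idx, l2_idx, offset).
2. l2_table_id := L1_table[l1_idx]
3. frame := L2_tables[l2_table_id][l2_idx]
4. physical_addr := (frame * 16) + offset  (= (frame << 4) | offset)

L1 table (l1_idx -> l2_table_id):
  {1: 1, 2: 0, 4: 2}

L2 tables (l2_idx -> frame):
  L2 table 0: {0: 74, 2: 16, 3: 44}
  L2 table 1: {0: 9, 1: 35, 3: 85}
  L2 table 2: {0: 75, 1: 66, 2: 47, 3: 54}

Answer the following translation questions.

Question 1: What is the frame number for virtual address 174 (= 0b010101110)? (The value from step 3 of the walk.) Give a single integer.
vaddr = 174: l1_idx=2, l2_idx=2
L1[2] = 0; L2[0][2] = 16

Answer: 16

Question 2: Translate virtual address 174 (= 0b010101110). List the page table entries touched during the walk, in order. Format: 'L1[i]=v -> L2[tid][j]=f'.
vaddr = 174 = 0b010101110
Split: l1_idx=2, l2_idx=2, offset=14

Answer: L1[2]=0 -> L2[0][2]=16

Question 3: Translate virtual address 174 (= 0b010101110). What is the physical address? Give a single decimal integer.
vaddr = 174 = 0b010101110
Split: l1_idx=2, l2_idx=2, offset=14
L1[2] = 0
L2[0][2] = 16
paddr = 16 * 16 + 14 = 270

Answer: 270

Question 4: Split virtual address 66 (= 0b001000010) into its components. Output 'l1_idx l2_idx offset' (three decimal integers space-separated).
vaddr = 66 = 0b001000010
  top 3 bits -> l1_idx = 1
  next 2 bits -> l2_idx = 0
  bottom 4 bits -> offset = 2

Answer: 1 0 2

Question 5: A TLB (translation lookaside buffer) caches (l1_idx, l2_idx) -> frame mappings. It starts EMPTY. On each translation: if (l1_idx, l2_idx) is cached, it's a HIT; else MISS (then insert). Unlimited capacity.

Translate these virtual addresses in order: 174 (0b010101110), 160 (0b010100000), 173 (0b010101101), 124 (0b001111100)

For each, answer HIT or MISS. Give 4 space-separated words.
Answer: MISS HIT HIT MISS

Derivation:
vaddr=174: (2,2) not in TLB -> MISS, insert
vaddr=160: (2,2) in TLB -> HIT
vaddr=173: (2,2) in TLB -> HIT
vaddr=124: (1,3) not in TLB -> MISS, insert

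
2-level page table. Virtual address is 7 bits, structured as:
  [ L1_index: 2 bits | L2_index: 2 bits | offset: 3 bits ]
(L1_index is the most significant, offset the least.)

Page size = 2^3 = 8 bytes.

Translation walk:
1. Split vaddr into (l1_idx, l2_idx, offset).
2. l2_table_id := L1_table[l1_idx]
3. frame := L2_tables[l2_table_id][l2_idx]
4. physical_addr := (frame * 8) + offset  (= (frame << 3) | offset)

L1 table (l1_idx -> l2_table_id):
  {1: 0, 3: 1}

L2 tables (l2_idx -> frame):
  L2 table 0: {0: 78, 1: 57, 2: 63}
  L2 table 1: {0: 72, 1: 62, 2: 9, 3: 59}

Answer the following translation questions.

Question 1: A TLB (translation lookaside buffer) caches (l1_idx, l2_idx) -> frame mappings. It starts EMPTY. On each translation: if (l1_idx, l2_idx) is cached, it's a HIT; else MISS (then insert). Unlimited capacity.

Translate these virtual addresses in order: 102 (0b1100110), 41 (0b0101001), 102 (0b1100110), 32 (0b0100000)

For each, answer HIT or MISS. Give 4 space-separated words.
Answer: MISS MISS HIT MISS

Derivation:
vaddr=102: (3,0) not in TLB -> MISS, insert
vaddr=41: (1,1) not in TLB -> MISS, insert
vaddr=102: (3,0) in TLB -> HIT
vaddr=32: (1,0) not in TLB -> MISS, insert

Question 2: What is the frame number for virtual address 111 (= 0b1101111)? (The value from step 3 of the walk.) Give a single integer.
Answer: 62

Derivation:
vaddr = 111: l1_idx=3, l2_idx=1
L1[3] = 1; L2[1][1] = 62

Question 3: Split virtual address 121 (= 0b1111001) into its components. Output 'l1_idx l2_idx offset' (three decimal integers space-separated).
vaddr = 121 = 0b1111001
  top 2 bits -> l1_idx = 3
  next 2 bits -> l2_idx = 3
  bottom 3 bits -> offset = 1

Answer: 3 3 1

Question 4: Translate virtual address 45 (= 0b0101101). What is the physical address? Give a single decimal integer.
Answer: 461

Derivation:
vaddr = 45 = 0b0101101
Split: l1_idx=1, l2_idx=1, offset=5
L1[1] = 0
L2[0][1] = 57
paddr = 57 * 8 + 5 = 461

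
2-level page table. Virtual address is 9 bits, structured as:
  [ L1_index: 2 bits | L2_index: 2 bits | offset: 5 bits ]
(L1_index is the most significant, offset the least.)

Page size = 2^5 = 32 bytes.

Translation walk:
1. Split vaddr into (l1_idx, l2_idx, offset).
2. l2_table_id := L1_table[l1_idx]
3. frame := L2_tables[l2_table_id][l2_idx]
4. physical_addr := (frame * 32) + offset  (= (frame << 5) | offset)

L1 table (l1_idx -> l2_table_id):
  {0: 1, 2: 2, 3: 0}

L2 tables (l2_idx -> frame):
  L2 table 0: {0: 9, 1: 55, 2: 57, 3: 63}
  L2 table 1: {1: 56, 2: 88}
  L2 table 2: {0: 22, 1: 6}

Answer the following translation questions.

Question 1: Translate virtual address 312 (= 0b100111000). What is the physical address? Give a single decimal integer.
Answer: 216

Derivation:
vaddr = 312 = 0b100111000
Split: l1_idx=2, l2_idx=1, offset=24
L1[2] = 2
L2[2][1] = 6
paddr = 6 * 32 + 24 = 216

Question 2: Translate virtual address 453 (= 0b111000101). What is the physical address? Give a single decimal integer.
vaddr = 453 = 0b111000101
Split: l1_idx=3, l2_idx=2, offset=5
L1[3] = 0
L2[0][2] = 57
paddr = 57 * 32 + 5 = 1829

Answer: 1829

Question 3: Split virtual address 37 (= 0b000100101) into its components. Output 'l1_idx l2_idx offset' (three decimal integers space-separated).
Answer: 0 1 5

Derivation:
vaddr = 37 = 0b000100101
  top 2 bits -> l1_idx = 0
  next 2 bits -> l2_idx = 1
  bottom 5 bits -> offset = 5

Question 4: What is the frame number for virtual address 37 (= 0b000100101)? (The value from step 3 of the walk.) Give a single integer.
vaddr = 37: l1_idx=0, l2_idx=1
L1[0] = 1; L2[1][1] = 56

Answer: 56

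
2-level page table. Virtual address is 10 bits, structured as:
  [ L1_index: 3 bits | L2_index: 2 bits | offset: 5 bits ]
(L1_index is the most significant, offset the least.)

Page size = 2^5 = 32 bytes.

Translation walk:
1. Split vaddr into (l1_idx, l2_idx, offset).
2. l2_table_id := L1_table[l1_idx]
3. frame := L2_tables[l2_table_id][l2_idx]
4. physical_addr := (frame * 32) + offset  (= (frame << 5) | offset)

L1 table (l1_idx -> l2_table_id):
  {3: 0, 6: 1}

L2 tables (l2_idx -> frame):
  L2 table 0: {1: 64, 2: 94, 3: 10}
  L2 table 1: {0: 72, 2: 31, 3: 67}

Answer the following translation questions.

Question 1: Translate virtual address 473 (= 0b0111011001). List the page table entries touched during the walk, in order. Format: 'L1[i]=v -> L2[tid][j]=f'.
Answer: L1[3]=0 -> L2[0][2]=94

Derivation:
vaddr = 473 = 0b0111011001
Split: l1_idx=3, l2_idx=2, offset=25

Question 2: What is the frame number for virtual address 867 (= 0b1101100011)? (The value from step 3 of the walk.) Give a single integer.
vaddr = 867: l1_idx=6, l2_idx=3
L1[6] = 1; L2[1][3] = 67

Answer: 67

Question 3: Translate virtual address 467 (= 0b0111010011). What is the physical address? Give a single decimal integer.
vaddr = 467 = 0b0111010011
Split: l1_idx=3, l2_idx=2, offset=19
L1[3] = 0
L2[0][2] = 94
paddr = 94 * 32 + 19 = 3027

Answer: 3027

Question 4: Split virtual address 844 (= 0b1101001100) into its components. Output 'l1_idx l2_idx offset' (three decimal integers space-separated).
Answer: 6 2 12

Derivation:
vaddr = 844 = 0b1101001100
  top 3 bits -> l1_idx = 6
  next 2 bits -> l2_idx = 2
  bottom 5 bits -> offset = 12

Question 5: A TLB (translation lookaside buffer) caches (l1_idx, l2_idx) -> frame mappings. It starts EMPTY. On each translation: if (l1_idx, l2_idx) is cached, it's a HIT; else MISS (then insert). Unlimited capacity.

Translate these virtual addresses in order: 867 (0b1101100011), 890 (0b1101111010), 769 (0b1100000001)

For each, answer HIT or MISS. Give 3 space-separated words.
vaddr=867: (6,3) not in TLB -> MISS, insert
vaddr=890: (6,3) in TLB -> HIT
vaddr=769: (6,0) not in TLB -> MISS, insert

Answer: MISS HIT MISS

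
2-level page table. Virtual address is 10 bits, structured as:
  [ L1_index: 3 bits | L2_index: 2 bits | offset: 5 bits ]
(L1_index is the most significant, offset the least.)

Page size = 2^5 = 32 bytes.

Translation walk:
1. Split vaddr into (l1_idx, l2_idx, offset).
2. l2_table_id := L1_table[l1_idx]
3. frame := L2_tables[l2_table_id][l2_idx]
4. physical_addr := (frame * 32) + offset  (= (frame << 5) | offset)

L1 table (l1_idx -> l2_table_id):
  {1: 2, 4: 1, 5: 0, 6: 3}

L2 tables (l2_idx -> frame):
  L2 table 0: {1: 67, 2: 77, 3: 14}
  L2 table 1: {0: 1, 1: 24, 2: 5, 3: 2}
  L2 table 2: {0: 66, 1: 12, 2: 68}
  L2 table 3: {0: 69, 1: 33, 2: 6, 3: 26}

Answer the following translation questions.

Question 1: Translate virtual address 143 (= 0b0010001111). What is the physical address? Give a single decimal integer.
Answer: 2127

Derivation:
vaddr = 143 = 0b0010001111
Split: l1_idx=1, l2_idx=0, offset=15
L1[1] = 2
L2[2][0] = 66
paddr = 66 * 32 + 15 = 2127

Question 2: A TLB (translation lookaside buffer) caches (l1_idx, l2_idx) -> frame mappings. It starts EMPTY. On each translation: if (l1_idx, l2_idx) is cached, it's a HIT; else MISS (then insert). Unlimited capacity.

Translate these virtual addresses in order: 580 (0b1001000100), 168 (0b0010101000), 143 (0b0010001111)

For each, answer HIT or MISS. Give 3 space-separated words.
Answer: MISS MISS MISS

Derivation:
vaddr=580: (4,2) not in TLB -> MISS, insert
vaddr=168: (1,1) not in TLB -> MISS, insert
vaddr=143: (1,0) not in TLB -> MISS, insert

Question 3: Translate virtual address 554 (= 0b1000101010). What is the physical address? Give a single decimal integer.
vaddr = 554 = 0b1000101010
Split: l1_idx=4, l2_idx=1, offset=10
L1[4] = 1
L2[1][1] = 24
paddr = 24 * 32 + 10 = 778

Answer: 778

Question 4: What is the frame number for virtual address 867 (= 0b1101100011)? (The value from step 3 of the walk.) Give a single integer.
vaddr = 867: l1_idx=6, l2_idx=3
L1[6] = 3; L2[3][3] = 26

Answer: 26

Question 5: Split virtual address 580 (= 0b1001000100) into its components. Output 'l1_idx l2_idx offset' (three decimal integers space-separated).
vaddr = 580 = 0b1001000100
  top 3 bits -> l1_idx = 4
  next 2 bits -> l2_idx = 2
  bottom 5 bits -> offset = 4

Answer: 4 2 4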